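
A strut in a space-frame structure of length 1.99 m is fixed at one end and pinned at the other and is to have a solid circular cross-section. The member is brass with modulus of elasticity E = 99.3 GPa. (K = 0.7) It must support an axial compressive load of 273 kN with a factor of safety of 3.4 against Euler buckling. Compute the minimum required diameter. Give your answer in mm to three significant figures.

Required P_cr = n·P = 3.4 × 273 = 928.2 kN
L_e = K·L = 0.7 × 1.99 = 1.393 m
Required I = P_cr·L_e²/(π²E) = 9.282×10^5 × 1.393² / (π² × 9.93×10^10) = 1.838×10^-6 m⁴
I_req = 1.838×10^6 mm⁴
Solid circle: I = πd⁴/64  ⇒  d = (64I/π)^(1/4) = (64×1.838×10^6/π)^(1/4) = 78.2 mm

d ≈ 78.2 mm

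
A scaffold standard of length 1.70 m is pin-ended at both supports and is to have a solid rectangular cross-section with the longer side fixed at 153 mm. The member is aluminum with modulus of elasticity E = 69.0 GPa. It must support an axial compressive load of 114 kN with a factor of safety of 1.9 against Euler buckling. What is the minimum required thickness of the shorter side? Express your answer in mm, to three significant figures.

Required P_cr = n·P = 1.9 × 114 = 216.6 kN
L_e = K·L = 1 × 1.70 = 1.700 m
Required I = P_cr·L_e²/(π²E) = 2.166×10^5 × 1.700² / (π² × 6.90×10^10) = 9.192×10^-7 m⁴
I_req = 9.192×10^5 mm⁴
Rectangle, weak axis: I_min = h·b³/12 with h = 153 mm fixed  ⇒  b = (12I/h)^(1/3) = 41.6 mm

b ≈ 41.6 mm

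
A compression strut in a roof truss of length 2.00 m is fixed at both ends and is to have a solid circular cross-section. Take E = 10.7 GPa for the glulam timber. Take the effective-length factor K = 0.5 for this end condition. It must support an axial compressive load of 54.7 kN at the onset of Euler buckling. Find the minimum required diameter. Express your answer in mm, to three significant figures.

L_e = K·L = 0.5 × 2.00 = 1.000 m
Required I = P_cr·L_e²/(π²E) = 5.470×10^4 × 1.000² / (π² × 1.07×10^10) = 5.180×10^-7 m⁴
I_req = 5.180×10^5 mm⁴
Solid circle: I = πd⁴/64  ⇒  d = (64I/π)^(1/4) = (64×5.180×10^5/π)^(1/4) = 57.0 mm

d ≈ 57.0 mm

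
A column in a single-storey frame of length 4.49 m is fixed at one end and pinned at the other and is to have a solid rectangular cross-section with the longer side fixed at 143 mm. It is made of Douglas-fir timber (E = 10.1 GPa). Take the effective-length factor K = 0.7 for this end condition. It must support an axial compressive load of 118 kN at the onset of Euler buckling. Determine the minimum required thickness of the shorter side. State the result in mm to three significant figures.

L_e = K·L = 0.7 × 4.49 = 3.143 m
Required I = P_cr·L_e²/(π²E) = 1.180×10^5 × 3.143² / (π² × 1.01×10^10) = 1.169×10^-5 m⁴
I_req = 1.169×10^7 mm⁴
Rectangle, weak axis: I_min = h·b³/12 with h = 143 mm fixed  ⇒  b = (12I/h)^(1/3) = 99.4 mm

b ≈ 99.4 mm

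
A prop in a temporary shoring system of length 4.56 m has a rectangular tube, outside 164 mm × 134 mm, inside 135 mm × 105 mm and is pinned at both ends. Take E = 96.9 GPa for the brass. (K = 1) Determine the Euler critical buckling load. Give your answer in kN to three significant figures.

Weak-axis I_min = (h_o·b_o³ − h_i·b_i³)/12 with b_o = 134, b_i = 105.0 mm (shorter outer/inner sides).
I_min = (164×134³ − 135.0×105.0³)/12 = 1.986×10^7 mm⁴
I = 1.986×10^7 mm⁴ = 1.986×10^-5 m⁴
Effective length L_e = K·L = 1 × 4.56 = 4.560 m
P_cr = π²EI / L_e² = π² × 96.9×10⁹ × 1.986×10^-5 / 4.560² = 9.134×10^5 N

P_cr ≈ 913 kN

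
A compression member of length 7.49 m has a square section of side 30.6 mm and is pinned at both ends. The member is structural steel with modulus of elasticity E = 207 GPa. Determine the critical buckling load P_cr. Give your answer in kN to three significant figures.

P_cr ≈ 2.66 kN

I = a⁴/12 = 30.6⁴/12 = 7.306×10^4 mm⁴
I = 7.306×10^4 mm⁴ = 7.306×10^-8 m⁴
Effective length L_e = K·L = 1 × 7.49 = 7.490 m
P_cr = π²EI / L_e² = π² × 207×10⁹ × 7.306×10^-8 / 7.490² = 2.661×10^3 N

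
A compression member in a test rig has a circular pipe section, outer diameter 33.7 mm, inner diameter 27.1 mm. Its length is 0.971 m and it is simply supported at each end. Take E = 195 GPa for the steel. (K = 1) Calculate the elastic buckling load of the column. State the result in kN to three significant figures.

P_cr ≈ 75.2 kN

d_o = 33.7 mm, d_i = 27.1 mm
I = π(d_o⁴ − d_i⁴)/64 = π(33.7⁴ − 27.10⁴)/64 = 3.684×10^4 mm⁴
I = 3.684×10^4 mm⁴ = 3.684×10^-8 m⁴
Effective length L_e = K·L = 1 × 0.971 = 0.9710 m
P_cr = π²EI / L_e² = π² × 195×10⁹ × 3.684×10^-8 / 0.9710² = 7.519×10^4 N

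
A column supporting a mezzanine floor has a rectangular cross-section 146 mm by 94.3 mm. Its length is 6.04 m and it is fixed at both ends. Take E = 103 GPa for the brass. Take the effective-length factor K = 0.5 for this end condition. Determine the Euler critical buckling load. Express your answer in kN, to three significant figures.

Buckling occurs about the weak axis: I_min = h·b³/12 with b = 94.3 mm (the shorter side).
I_min = 146×94.3³/12 = 1.020×10^7 mm⁴
I = 1.020×10^7 mm⁴ = 1.020×10^-5 m⁴
Effective length L_e = K·L = 0.5 × 6.04 = 3.020 m
P_cr = π²EI / L_e² = π² × 103×10⁹ × 1.020×10^-5 / 3.020² = 1.137×10^6 N

P_cr ≈ 1140 kN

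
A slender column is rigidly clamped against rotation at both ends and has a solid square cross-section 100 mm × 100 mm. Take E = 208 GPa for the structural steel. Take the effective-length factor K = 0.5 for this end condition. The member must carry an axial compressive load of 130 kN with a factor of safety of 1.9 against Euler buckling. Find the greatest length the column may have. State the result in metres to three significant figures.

I = a⁴/12 = 100⁴/12 = 8.333×10^6 mm⁴
I = 8.333×10^-6 m⁴
Required critical load P_cr = n·P = 1.9 × 130 = 247.0 kN = 2.470×10^5 N
From P_cr = π²EI/(K·L)²:  L = (1/K)·√(π²EI/P_cr) = (1/0.5)·√(π²×2.08×10^11×8.333×10^-6/2.470×10^5)
L = 16.6 m

L_max ≈ 16.6 m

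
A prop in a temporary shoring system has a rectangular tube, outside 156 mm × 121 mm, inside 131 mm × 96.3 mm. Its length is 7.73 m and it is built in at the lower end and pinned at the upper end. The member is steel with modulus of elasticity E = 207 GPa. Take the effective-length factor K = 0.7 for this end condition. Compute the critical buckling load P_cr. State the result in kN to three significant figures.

Weak-axis I_min = (h_o·b_o³ − h_i·b_i³)/12 with b_o = 121, b_i = 96.30 mm (shorter outer/inner sides).
I_min = (156×121³ − 131.0×96.30³)/12 = 1.328×10^7 mm⁴
I = 1.328×10^7 mm⁴ = 1.328×10^-5 m⁴
Effective length L_e = K·L = 0.7 × 7.73 = 5.411 m
P_cr = π²EI / L_e² = π² × 207×10⁹ × 1.328×10^-5 / 5.411² = 9.267×10^5 N

P_cr ≈ 927 kN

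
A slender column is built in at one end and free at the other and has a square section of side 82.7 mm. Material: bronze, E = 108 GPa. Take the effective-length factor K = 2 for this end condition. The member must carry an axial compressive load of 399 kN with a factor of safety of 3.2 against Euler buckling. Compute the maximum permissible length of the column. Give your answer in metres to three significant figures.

I = a⁴/12 = 82.7⁴/12 = 3.898×10^6 mm⁴
I = 3.898×10^-6 m⁴
Required critical load P_cr = n·P = 3.2 × 399 = 1277 kN = 1.277×10^6 N
From P_cr = π²EI/(K·L)²:  L = (1/K)·√(π²EI/P_cr) = (1/2)·√(π²×1.08×10^11×3.898×10^-6/1.277×10^6)
L = 0.902 m

L_max ≈ 0.902 m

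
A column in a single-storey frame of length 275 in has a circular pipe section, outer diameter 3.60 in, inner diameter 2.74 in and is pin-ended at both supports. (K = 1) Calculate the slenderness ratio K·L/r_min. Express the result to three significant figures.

d_o = 3.60 in, d_i = 2.74 in
I = π(d_o⁴ − d_i⁴)/64 = π(3.60⁴ − 2.740⁴)/64 = 5.478 in⁴
A = 4.282 in²;  r_min = √(I/A) = √(5.478/4.282) = 1.131 in
L_e = K·L = 1 × 275 = 275.0 in
λ = L_e / r_min = 275.00 / 1.131 = 243

λ ≈ 243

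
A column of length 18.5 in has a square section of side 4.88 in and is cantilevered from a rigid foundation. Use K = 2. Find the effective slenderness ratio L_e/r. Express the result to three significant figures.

I = a⁴/12 = 4.88⁴/12 = 47.26 in⁴
A = 23.81 in²;  r_min = √(I/A) = √(47.26/23.81) = 1.409 in
L_e = K·L = 2 × 18.5 = 37.00 in
λ = L_e / r_min = 37.000 / 1.409 = 26.3

λ ≈ 26.3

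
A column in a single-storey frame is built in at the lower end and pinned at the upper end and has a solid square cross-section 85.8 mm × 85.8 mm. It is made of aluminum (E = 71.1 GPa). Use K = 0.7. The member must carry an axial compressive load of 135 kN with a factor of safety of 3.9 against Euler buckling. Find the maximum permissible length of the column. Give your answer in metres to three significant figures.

I = a⁴/12 = 85.8⁴/12 = 4.516×10^6 mm⁴
I = 4.516×10^-6 m⁴
Required critical load P_cr = n·P = 3.9 × 135 = 526.5 kN = 5.265×10^5 N
From P_cr = π²EI/(K·L)²:  L = (1/K)·√(π²EI/P_cr) = (1/0.7)·√(π²×7.11×10^10×4.516×10^-6/5.265×10^5)
L = 3.50 m

L_max ≈ 3.50 m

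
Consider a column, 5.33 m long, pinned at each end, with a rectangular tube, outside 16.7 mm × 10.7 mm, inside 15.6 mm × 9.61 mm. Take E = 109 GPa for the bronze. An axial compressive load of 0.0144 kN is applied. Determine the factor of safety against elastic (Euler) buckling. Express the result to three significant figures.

n ≈ 1.45

Weak-axis I_min = (h_o·b_o³ − h_i·b_i³)/12 with b_o = 10.7, b_i = 9.610 mm (shorter outer/inner sides).
I_min = (16.7×10.7³ − 15.60×9.610³)/12 = 551.1 mm⁴
I = 551.1 mm⁴ = 5.511×10^-10 m⁴
Effective length L_e = K·L = 1 × 5.33 = 5.330 m
P_cr = π²EI / L_e² = π² × 109×10⁹ × 5.511×10^-10 / 5.330² = 20.87 N
Factor of safety n = P_cr / P = 0.020869 / 0.0144 = 1.45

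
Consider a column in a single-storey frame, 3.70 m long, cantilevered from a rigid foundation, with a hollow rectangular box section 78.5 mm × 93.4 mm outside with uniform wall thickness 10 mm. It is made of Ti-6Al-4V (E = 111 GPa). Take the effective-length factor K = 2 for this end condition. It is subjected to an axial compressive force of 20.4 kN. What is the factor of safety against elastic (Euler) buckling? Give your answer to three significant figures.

n ≈ 2.49

Inner dimensions: h_i = 93.4 − 2×10 = 73.40 mm, b_i = 78.5 − 2×10 = 58.50 mm
Weak-axis I_min = (h_o·b_o³ − h_i·b_i³)/12 with b_o = 78.5, b_i = 58.50 mm (shorter outer/inner sides).
I_min = (93.4×78.5³ − 73.40×58.50³)/12 = 2.541×10^6 mm⁴
I = 2.541×10^6 mm⁴ = 2.541×10^-6 m⁴
Effective length L_e = K·L = 2 × 3.70 = 7.400 m
P_cr = π²EI / L_e² = π² × 111×10⁹ × 2.541×10^-6 / 7.400² = 5.083×10^4 N
Factor of safety n = P_cr / P = 50.825 / 20.4 = 2.49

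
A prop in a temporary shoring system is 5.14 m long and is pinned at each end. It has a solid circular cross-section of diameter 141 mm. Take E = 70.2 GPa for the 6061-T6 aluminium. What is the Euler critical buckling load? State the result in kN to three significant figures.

P_cr ≈ 509 kN

I = πd⁴/64 = π×141⁴/64 = 1.940×10^7 mm⁴
I = 1.940×10^7 mm⁴ = 1.940×10^-5 m⁴
Effective length L_e = K·L = 1 × 5.14 = 5.140 m
P_cr = π²EI / L_e² = π² × 70.2×10⁹ × 1.940×10^-5 / 5.140² = 5.088×10^5 N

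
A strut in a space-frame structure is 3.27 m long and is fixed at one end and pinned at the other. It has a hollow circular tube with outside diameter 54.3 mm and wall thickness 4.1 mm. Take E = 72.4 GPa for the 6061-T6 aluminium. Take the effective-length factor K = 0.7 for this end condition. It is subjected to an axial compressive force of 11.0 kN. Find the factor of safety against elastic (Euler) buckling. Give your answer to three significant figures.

Inner diameter d_i = 54.3 − 2×4.1 = 46.10 mm
I = π(d_o⁴ − d_i⁴)/64 = π(54.3⁴ − 46.10⁴)/64 = 2.050×10^5 mm⁴
I = 2.050×10^5 mm⁴ = 2.050×10^-7 m⁴
Effective length L_e = K·L = 0.7 × 3.27 = 2.289 m
P_cr = π²EI / L_e² = π² × 72.4×10⁹ × 2.050×10^-7 / 2.289² = 2.796×10^4 N
Factor of safety n = P_cr / P = 27.963 / 11.0 = 2.54

n ≈ 2.54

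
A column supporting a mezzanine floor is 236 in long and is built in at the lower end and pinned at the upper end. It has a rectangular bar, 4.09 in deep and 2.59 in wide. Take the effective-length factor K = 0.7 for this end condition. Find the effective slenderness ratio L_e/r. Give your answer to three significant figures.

λ ≈ 221

Buckling occurs about the weak axis: I_min = h·b³/12 with b = 2.59 in (the shorter side).
I_min = 4.09×2.59³/12 = 5.922 in⁴
A = 10.59 in²;  r_min = √(I/A) = √(5.922/10.59) = 0.7477 in
L_e = K·L = 0.7 × 236 = 165.2 in
λ = L_e / r_min = 165.20 / 0.7477 = 221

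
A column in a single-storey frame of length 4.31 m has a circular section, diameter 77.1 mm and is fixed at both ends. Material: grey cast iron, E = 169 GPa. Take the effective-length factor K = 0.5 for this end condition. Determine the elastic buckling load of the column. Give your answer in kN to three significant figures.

I = πd⁴/64 = π×77.1⁴/64 = 1.735×10^6 mm⁴
I = 1.735×10^6 mm⁴ = 1.735×10^-6 m⁴
Effective length L_e = K·L = 0.5 × 4.31 = 2.155 m
P_cr = π²EI / L_e² = π² × 169×10⁹ × 1.735×10^-6 / 2.155² = 6.230×10^5 N

P_cr ≈ 623 kN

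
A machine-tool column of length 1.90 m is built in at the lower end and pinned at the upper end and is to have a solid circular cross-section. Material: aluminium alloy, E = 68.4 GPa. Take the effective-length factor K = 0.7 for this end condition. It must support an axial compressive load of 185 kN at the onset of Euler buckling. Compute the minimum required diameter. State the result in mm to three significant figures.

L_e = K·L = 0.7 × 1.90 = 1.330 m
Required I = P_cr·L_e²/(π²E) = 1.850×10^5 × 1.330² / (π² × 6.84×10^10) = 4.848×10^-7 m⁴
I_req = 4.848×10^5 mm⁴
Solid circle: I = πd⁴/64  ⇒  d = (64I/π)^(1/4) = (64×4.848×10^5/π)^(1/4) = 56.1 mm

d ≈ 56.1 mm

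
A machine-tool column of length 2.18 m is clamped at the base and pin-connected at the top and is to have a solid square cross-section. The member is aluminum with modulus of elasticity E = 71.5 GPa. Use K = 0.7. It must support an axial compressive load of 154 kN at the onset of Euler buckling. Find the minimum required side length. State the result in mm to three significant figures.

a ≈ 49.7 mm

L_e = K·L = 0.7 × 2.18 = 1.526 m
Required I = P_cr·L_e²/(π²E) = 1.540×10^5 × 1.526² / (π² × 7.15×10^10) = 5.082×10^-7 m⁴
I_req = 5.082×10^5 mm⁴
Solid square: I = a⁴/12  ⇒  a = (12I)^(1/4) = (12×5.082×10^5)^(1/4) = 49.7 mm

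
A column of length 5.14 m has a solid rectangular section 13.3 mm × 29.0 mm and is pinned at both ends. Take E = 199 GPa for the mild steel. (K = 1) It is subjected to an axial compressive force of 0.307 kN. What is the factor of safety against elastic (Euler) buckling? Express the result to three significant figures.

Buckling occurs about the weak axis: I_min = h·b³/12 with b = 13.3 mm (the shorter side).
I_min = 29.0×13.3³/12 = 5.686×10^3 mm⁴
I = 5.686×10^3 mm⁴ = 5.686×10^-9 m⁴
Effective length L_e = K·L = 1 × 5.14 = 5.140 m
P_cr = π²EI / L_e² = π² × 199×10⁹ × 5.686×10^-9 / 5.140² = 422.7 N
Factor of safety n = P_cr / P = 0.42267 / 0.307 = 1.38

n ≈ 1.38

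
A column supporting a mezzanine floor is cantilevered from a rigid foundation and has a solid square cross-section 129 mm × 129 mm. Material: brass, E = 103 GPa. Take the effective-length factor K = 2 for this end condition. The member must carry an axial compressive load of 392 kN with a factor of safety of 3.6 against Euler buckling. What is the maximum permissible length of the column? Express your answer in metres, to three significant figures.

L_max ≈ 2.04 m

I = a⁴/12 = 129⁴/12 = 2.308×10^7 mm⁴
I = 2.308×10^-5 m⁴
Required critical load P_cr = n·P = 3.6 × 392 = 1411 kN = 1.411×10^6 N
From P_cr = π²EI/(K·L)²:  L = (1/K)·√(π²EI/P_cr) = (1/2)·√(π²×1.03×10^11×2.308×10^-5/1.411×10^6)
L = 2.04 m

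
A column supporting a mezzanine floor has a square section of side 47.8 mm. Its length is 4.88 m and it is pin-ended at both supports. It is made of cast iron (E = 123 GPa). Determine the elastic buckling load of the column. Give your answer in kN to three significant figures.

I = a⁴/12 = 47.8⁴/12 = 4.350×10^5 mm⁴
I = 4.350×10^5 mm⁴ = 4.350×10^-7 m⁴
Effective length L_e = K·L = 1 × 4.88 = 4.880 m
P_cr = π²EI / L_e² = π² × 123×10⁹ × 4.350×10^-7 / 4.880² = 2.218×10^4 N

P_cr ≈ 22.2 kN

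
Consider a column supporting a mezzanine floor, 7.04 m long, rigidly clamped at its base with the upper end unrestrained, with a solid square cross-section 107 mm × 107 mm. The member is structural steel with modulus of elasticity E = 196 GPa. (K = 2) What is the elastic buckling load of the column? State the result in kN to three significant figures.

P_cr ≈ 107 kN

I = a⁴/12 = 107⁴/12 = 1.092×10^7 mm⁴
I = 1.092×10^7 mm⁴ = 1.092×10^-5 m⁴
Effective length L_e = K·L = 2 × 7.04 = 14.08 m
P_cr = π²EI / L_e² = π² × 196×10⁹ × 1.092×10^-5 / 14.08² = 1.066×10^5 N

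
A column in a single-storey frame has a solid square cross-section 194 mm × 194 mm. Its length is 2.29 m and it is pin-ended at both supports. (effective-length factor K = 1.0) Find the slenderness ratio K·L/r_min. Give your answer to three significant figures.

For a square r = a/√12 = 194/√12 = 56.00 mm
L_e = K·L = 1 × 2.29 m = 2.290 m = 2290.0 mm
λ = L_e / r_min = 2290.0 / 56.00 = 40.9

λ ≈ 40.9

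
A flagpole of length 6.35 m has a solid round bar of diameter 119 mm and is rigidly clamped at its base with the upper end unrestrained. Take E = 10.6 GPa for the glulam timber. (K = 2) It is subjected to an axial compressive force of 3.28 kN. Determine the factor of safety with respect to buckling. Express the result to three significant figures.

I = πd⁴/64 = π×119⁴/64 = 9.844×10^6 mm⁴
I = 9.844×10^6 mm⁴ = 9.844×10^-6 m⁴
Effective length L_e = K·L = 2 × 6.35 = 12.70 m
P_cr = π²EI / L_e² = π² × 10.6×10⁹ × 9.844×10^-6 / 12.70² = 6.385×10^3 N
Factor of safety n = P_cr / P = 6.3849 / 3.28 = 1.95

n ≈ 1.95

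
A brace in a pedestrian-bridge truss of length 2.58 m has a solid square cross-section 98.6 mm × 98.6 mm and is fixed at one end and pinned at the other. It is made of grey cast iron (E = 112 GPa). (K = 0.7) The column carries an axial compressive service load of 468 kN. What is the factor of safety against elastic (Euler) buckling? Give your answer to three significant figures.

n ≈ 5.70

I = a⁴/12 = 98.6⁴/12 = 7.876×10^6 mm⁴
I = 7.876×10^6 mm⁴ = 7.876×10^-6 m⁴
Effective length L_e = K·L = 0.7 × 2.58 = 1.806 m
P_cr = π²EI / L_e² = π² × 112×10⁹ × 7.876×10^-6 / 1.806² = 2.669×10^6 N
Factor of safety n = P_cr / P = 2669.4 / 468 = 5.70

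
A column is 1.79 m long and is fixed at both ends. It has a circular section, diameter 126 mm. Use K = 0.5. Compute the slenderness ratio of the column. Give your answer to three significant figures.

For a solid circle r = d/4 = 126/4 = 31.50 mm
L_e = K·L = 0.5 × 1.79 m = 0.8950 m = 895.00 mm
λ = L_e / r_min = 895.00 / 31.50 = 28.4

λ ≈ 28.4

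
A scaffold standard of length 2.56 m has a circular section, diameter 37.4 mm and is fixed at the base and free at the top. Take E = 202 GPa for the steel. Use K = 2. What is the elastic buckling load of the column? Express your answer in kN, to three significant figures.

P_cr ≈ 7.30 kN

I = πd⁴/64 = π×37.4⁴/64 = 9.604×10^4 mm⁴
I = 9.604×10^4 mm⁴ = 9.604×10^-8 m⁴
Effective length L_e = K·L = 2 × 2.56 = 5.120 m
P_cr = π²EI / L_e² = π² × 202×10⁹ × 9.604×10^-8 / 5.120² = 7.304×10^3 N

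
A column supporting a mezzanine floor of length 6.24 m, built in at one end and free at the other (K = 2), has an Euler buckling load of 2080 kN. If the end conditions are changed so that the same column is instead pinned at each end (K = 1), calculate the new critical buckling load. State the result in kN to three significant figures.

P_cr ≈ 8320 kN

P_cr ∝ 1/K², so P_cr,new = P_cr,old × (K_old/K_new)² = 2080 × (2/1)²
= 2080 × 4.000 = 8320 kN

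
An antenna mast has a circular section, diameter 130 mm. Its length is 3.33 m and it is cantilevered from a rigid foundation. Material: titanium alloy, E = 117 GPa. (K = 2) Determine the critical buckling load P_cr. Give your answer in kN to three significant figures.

P_cr ≈ 365 kN

I = πd⁴/64 = π×130⁴/64 = 1.402×10^7 mm⁴
I = 1.402×10^7 mm⁴ = 1.402×10^-5 m⁴
Effective length L_e = K·L = 2 × 3.33 = 6.660 m
P_cr = π²EI / L_e² = π² × 117×10⁹ × 1.402×10^-5 / 6.660² = 3.650×10^5 N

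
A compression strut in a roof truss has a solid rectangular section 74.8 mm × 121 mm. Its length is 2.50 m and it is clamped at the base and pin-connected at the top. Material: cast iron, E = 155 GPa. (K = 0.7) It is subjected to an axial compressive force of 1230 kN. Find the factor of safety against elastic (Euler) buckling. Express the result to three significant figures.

Buckling occurs about the weak axis: I_min = h·b³/12 with b = 74.8 mm (the shorter side).
I_min = 121×74.8³/12 = 4.220×10^6 mm⁴
I = 4.220×10^6 mm⁴ = 4.220×10^-6 m⁴
Effective length L_e = K·L = 0.7 × 2.50 = 1.750 m
P_cr = π²EI / L_e² = π² × 155×10⁹ × 4.220×10^-6 / 1.750² = 2.108×10^6 N
Factor of safety n = P_cr / P = 2108.0 / 1230 = 1.71

n ≈ 1.71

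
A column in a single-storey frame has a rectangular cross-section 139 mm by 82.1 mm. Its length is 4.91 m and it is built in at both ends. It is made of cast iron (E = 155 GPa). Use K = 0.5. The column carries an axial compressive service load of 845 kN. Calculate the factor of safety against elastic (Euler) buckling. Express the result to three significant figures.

n ≈ 1.93

Buckling occurs about the weak axis: I_min = h·b³/12 with b = 82.1 mm (the shorter side).
I_min = 139×82.1³/12 = 6.410×10^6 mm⁴
I = 6.410×10^6 mm⁴ = 6.410×10^-6 m⁴
Effective length L_e = K·L = 0.5 × 4.91 = 2.455 m
P_cr = π²EI / L_e² = π² × 155×10⁹ × 6.410×10^-6 / 2.455² = 1.627×10^6 N
Factor of safety n = P_cr / P = 1627.0 / 845 = 1.93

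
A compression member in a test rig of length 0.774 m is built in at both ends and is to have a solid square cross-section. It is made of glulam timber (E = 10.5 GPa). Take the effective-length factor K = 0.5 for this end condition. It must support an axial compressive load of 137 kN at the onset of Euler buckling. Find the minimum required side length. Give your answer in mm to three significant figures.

L_e = K·L = 0.5 × 0.774 = 0.3870 m
Required I = P_cr·L_e²/(π²E) = 1.370×10^5 × 0.3870² / (π² × 1.05×10^10) = 1.980×10^-7 m⁴
I_req = 1.980×10^5 mm⁴
Solid square: I = a⁴/12  ⇒  a = (12I)^(1/4) = (12×1.980×10^5)^(1/4) = 39.3 mm

a ≈ 39.3 mm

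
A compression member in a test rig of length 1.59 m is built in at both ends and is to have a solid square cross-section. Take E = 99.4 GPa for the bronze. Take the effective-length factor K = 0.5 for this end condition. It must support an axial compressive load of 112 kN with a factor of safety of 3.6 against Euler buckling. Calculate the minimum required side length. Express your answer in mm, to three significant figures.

Required P_cr = n·P = 3.6 × 112 = 403.2 kN
L_e = K·L = 0.5 × 1.59 = 0.7950 m
Required I = P_cr·L_e²/(π²E) = 4.032×10^5 × 0.7950² / (π² × 9.94×10^10) = 2.598×10^-7 m⁴
I_req = 2.598×10^5 mm⁴
Solid square: I = a⁴/12  ⇒  a = (12I)^(1/4) = (12×2.598×10^5)^(1/4) = 42.0 mm

a ≈ 42.0 mm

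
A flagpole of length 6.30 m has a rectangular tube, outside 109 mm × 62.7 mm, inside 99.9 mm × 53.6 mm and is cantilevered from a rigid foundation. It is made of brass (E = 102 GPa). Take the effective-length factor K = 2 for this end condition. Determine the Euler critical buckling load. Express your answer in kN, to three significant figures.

P_cr ≈ 6.07 kN

Weak-axis I_min = (h_o·b_o³ − h_i·b_i³)/12 with b_o = 62.7, b_i = 53.60 mm (shorter outer/inner sides).
I_min = (109×62.7³ − 99.90×53.60³)/12 = 9.570×10^5 mm⁴
I = 9.570×10^5 mm⁴ = 9.570×10^-7 m⁴
Effective length L_e = K·L = 2 × 6.30 = 12.60 m
P_cr = π²EI / L_e² = π² × 102×10⁹ × 9.570×10^-7 / 12.60² = 6.068×10^3 N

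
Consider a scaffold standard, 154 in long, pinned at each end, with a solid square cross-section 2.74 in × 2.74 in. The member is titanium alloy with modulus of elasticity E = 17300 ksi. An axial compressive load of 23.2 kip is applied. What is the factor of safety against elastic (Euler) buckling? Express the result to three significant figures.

I = a⁴/12 = 2.74⁴/12 = 4.697 in⁴
Effective length L_e = K·L = 1 × 154 = 154.0 in
P_cr = π²EI / L_e² = π² × 17300×10³ × 4.697 / 154.0² = 3.382×10^4 lb
Factor of safety n = P_cr / P = 33.816 / 23.2 = 1.46

n ≈ 1.46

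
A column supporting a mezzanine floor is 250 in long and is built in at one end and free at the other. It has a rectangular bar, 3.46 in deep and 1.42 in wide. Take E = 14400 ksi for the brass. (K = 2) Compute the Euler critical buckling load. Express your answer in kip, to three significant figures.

Buckling occurs about the weak axis: I_min = h·b³/12 with b = 1.42 in (the shorter side).
I_min = 3.46×1.42³/12 = 0.8256 in⁴
Effective length L_e = K·L = 2 × 250 = 500.0 in
P_cr = π²EI / L_e² = π² × 14400×10³ × 0.8256 / 500.0² = 469.3 lb

P_cr ≈ 0.469 kip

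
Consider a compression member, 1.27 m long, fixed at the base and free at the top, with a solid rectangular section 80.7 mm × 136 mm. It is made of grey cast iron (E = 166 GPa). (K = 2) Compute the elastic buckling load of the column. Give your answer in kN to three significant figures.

Buckling occurs about the weak axis: I_min = h·b³/12 with b = 80.7 mm (the shorter side).
I_min = 136×80.7³/12 = 5.956×10^6 mm⁴
I = 5.956×10^6 mm⁴ = 5.956×10^-6 m⁴
Effective length L_e = K·L = 2 × 1.27 = 2.540 m
P_cr = π²EI / L_e² = π² × 166×10⁹ × 5.956×10^-6 / 2.540² = 1.513×10^6 N

P_cr ≈ 1510 kN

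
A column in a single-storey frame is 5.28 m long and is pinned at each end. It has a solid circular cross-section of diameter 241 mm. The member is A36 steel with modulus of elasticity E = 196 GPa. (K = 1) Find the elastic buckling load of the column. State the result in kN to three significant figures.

I = πd⁴/64 = π×241⁴/64 = 1.656×10^8 mm⁴
I = 1.656×10^8 mm⁴ = 1.656×10^-4 m⁴
Effective length L_e = K·L = 1 × 5.28 = 5.280 m
P_cr = π²EI / L_e² = π² × 196×10⁹ × 1.656×10^-4 / 5.280² = 1.149×10^7 N

P_cr ≈ 11500 kN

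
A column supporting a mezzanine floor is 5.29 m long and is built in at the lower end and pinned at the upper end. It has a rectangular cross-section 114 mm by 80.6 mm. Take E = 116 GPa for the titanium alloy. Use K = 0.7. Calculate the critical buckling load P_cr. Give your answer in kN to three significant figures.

P_cr ≈ 415 kN

Buckling occurs about the weak axis: I_min = h·b³/12 with b = 80.6 mm (the shorter side).
I_min = 114×80.6³/12 = 4.974×10^6 mm⁴
I = 4.974×10^6 mm⁴ = 4.974×10^-6 m⁴
Effective length L_e = K·L = 0.7 × 5.29 = 3.703 m
P_cr = π²EI / L_e² = π² × 116×10⁹ × 4.974×10^-6 / 3.703² = 4.153×10^5 N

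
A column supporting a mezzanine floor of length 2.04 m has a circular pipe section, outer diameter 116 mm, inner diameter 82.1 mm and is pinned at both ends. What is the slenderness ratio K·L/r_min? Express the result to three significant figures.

d_o = 116 mm, d_i = 82.1 mm
I = π(d_o⁴ − d_i⁴)/64 = π(116⁴ − 82.10⁴)/64 = 6.658×10^6 mm⁴
A = 5.274×10^3 mm²;  r_min = √(I/A) = √(6.658×10^6/5.274×10^3) = 35.53 mm
L_e = K·L = 1 × 2.04 m = 2.040 m = 2040.0 mm
λ = L_e / r_min = 2040.0 / 35.53 = 57.4

λ ≈ 57.4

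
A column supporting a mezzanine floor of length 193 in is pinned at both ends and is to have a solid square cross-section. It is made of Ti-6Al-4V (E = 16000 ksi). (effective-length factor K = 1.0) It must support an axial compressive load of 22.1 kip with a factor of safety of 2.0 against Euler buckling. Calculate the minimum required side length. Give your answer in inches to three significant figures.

a ≈ 3.34 in

Required P_cr = n·P = 2.0 × 22.1 = 44.20 kip
L_e = K·L = 1 × 193 = 193.0 in
Required I = P_cr·L_e²/(π²E) = 4.420×10^4 × 193.0² / (π² × 1.60×10^7) = 10.43 in⁴
Solid square: I = a⁴/12  ⇒  a = (12I)^(1/4) = (12×10.43)^(1/4) = 3.34 in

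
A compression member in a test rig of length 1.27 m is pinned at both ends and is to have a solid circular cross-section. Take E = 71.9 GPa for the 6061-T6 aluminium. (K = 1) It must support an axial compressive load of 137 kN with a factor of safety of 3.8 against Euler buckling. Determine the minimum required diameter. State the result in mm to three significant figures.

Required P_cr = n·P = 3.8 × 137 = 520.6 kN
L_e = K·L = 1 × 1.27 = 1.270 m
Required I = P_cr·L_e²/(π²E) = 5.206×10^5 × 1.270² / (π² × 7.19×10^10) = 1.183×10^-6 m⁴
I_req = 1.183×10^6 mm⁴
Solid circle: I = πd⁴/64  ⇒  d = (64I/π)^(1/4) = (64×1.183×10^6/π)^(1/4) = 70.1 mm

d ≈ 70.1 mm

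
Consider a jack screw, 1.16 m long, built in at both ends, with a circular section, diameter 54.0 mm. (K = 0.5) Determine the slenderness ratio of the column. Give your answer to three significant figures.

λ ≈ 43.0

I = πd⁴/64 = π×54.0⁴/64 = 4.174×10^5 mm⁴
A = 2.290×10^3 mm²;  r_min = √(I/A) = √(4.174×10^5/2.290×10^3) = 13.50 mm
L_e = K·L = 0.5 × 1.16 m = 0.5800 m = 580.00 mm
λ = L_e / r_min = 580.00 / 13.50 = 43.0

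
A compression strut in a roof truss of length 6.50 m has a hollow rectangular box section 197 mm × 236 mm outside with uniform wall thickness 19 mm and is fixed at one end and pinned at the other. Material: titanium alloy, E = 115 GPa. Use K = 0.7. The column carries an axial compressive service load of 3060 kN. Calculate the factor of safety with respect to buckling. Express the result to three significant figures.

n ≈ 1.51

Inner dimensions: h_i = 236 − 2×19 = 198.0 mm, b_i = 197 − 2×19 = 159.0 mm
Weak-axis I_min = (h_o·b_o³ − h_i·b_i³)/12 with b_o = 197, b_i = 159.0 mm (shorter outer/inner sides).
I_min = (236×197³ − 198.0×159.0³)/12 = 8.403×10^7 mm⁴
I = 8.403×10^7 mm⁴ = 8.403×10^-5 m⁴
Effective length L_e = K·L = 0.7 × 6.50 = 4.550 m
P_cr = π²EI / L_e² = π² × 115×10⁹ × 8.403×10^-5 / 4.550² = 4.607×10^6 N
Factor of safety n = P_cr / P = 4607.1 / 3060 = 1.51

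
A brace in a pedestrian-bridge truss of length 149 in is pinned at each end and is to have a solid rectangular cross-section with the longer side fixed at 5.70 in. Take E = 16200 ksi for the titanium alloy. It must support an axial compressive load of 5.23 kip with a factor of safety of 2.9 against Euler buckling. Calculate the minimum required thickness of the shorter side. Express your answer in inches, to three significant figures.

Required P_cr = n·P = 2.9 × 5.23 = 15.17 kip
L_e = K·L = 1 × 149 = 149.0 in
Required I = P_cr·L_e²/(π²E) = 1.517×10^4 × 149.0² / (π² × 1.62×10^7) = 2.106 in⁴
Rectangle, weak axis: I_min = h·b³/12 with h = 5.70 in fixed  ⇒  b = (12I/h)^(1/3) = 1.64 in

b ≈ 1.64 in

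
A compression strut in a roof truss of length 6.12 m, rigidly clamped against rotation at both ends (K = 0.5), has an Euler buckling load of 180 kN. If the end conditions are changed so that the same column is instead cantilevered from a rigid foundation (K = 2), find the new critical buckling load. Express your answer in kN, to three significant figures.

P_cr ∝ 1/K², so P_cr,new = P_cr,old × (K_old/K_new)² = 180 × (0.5/2)²
= 180 × 0.06250 = 11.2 kN

P_cr ≈ 11.2 kN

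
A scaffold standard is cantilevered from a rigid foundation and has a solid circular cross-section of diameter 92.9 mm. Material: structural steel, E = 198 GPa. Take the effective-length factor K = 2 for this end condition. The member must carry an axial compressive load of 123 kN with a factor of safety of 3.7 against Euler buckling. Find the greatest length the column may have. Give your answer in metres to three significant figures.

L_max ≈ 1.98 m

I = πd⁴/64 = π×92.9⁴/64 = 3.656×10^6 mm⁴
I = 3.656×10^-6 m⁴
Required critical load P_cr = n·P = 3.7 × 123 = 455.1 kN = 4.551×10^5 N
From P_cr = π²EI/(K·L)²:  L = (1/K)·√(π²EI/P_cr) = (1/2)·√(π²×1.98×10^11×3.656×10^-6/4.551×10^5)
L = 1.98 m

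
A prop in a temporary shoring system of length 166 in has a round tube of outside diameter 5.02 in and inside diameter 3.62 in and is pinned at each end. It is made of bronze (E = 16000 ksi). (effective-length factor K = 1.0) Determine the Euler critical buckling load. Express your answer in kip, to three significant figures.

d_o = 5.02 in, d_i = 3.62 in
I = π(d_o⁴ − d_i⁴)/64 = π(5.02⁴ − 3.620⁴)/64 = 22.74 in⁴
Effective length L_e = K·L = 1 × 166 = 166.0 in
P_cr = π²EI / L_e² = π² × 16000×10³ × 22.74 / 166.0² = 1.303×10^5 lb

P_cr ≈ 130 kip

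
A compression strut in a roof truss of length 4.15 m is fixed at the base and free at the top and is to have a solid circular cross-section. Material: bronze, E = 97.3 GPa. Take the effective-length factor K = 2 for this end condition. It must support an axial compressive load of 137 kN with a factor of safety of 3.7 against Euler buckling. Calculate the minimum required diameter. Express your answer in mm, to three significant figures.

d ≈ 165 mm

Required P_cr = n·P = 3.7 × 137 = 506.9 kN
L_e = K·L = 2 × 4.15 = 8.300 m
Required I = P_cr·L_e²/(π²E) = 5.069×10^5 × 8.300² / (π² × 9.73×10^10) = 3.636×10^-5 m⁴
I_req = 3.636×10^7 mm⁴
Solid circle: I = πd⁴/64  ⇒  d = (64I/π)^(1/4) = (64×3.636×10^7/π)^(1/4) = 165 mm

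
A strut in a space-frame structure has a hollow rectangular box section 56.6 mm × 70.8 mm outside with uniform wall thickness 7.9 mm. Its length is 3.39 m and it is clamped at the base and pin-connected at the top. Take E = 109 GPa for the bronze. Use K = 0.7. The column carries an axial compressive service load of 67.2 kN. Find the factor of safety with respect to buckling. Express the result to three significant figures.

n ≈ 2.16

Inner dimensions: h_i = 70.8 − 2×7.9 = 55.00 mm, b_i = 56.6 − 2×7.9 = 40.80 mm
Weak-axis I_min = (h_o·b_o³ − h_i·b_i³)/12 with b_o = 56.6, b_i = 40.80 mm (shorter outer/inner sides).
I_min = (70.8×56.6³ − 55.00×40.80³)/12 = 7.585×10^5 mm⁴
I = 7.585×10^5 mm⁴ = 7.585×10^-7 m⁴
Effective length L_e = K·L = 0.7 × 3.39 = 2.373 m
P_cr = π²EI / L_e² = π² × 109×10⁹ × 7.585×10^-7 / 2.373² = 1.449×10^5 N
Factor of safety n = P_cr / P = 144.91 / 67.2 = 2.16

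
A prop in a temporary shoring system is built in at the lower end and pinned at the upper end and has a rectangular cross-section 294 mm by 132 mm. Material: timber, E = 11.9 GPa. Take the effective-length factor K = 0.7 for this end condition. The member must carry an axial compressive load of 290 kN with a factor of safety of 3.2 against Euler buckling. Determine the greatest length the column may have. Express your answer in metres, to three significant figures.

L_max ≈ 3.82 m

Buckling occurs about the weak axis: I_min = h·b³/12 with b = 132 mm (the shorter side).
I_min = 294×132³/12 = 5.635×10^7 mm⁴
I = 5.635×10^-5 m⁴
Required critical load P_cr = n·P = 3.2 × 290 = 928.0 kN = 9.280×10^5 N
From P_cr = π²EI/(K·L)²:  L = (1/K)·√(π²EI/P_cr) = (1/0.7)·√(π²×1.19×10^10×5.635×10^-5/9.280×10^5)
L = 3.82 m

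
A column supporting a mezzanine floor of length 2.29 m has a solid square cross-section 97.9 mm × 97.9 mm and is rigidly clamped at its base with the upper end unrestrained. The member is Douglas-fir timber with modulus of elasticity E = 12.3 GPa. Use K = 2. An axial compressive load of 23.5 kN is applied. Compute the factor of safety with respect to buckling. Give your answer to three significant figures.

I = a⁴/12 = 97.9⁴/12 = 7.655×10^6 mm⁴
I = 7.655×10^6 mm⁴ = 7.655×10^-6 m⁴
Effective length L_e = K·L = 2 × 2.29 = 4.580 m
P_cr = π²EI / L_e² = π² × 12.3×10⁹ × 7.655×10^-6 / 4.580² = 4.430×10^4 N
Factor of safety n = P_cr / P = 44.302 / 23.5 = 1.89

n ≈ 1.89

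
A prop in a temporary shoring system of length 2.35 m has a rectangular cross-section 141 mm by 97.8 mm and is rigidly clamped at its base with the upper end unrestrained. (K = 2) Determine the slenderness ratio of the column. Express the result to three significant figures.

λ ≈ 166

For a rectangle r_min = b/√12 = 97.8/√12 = 28.23 mm
L_e = K·L = 2 × 2.35 m = 4.700 m = 4700.0 mm
λ = L_e / r_min = 4700.0 / 28.23 = 166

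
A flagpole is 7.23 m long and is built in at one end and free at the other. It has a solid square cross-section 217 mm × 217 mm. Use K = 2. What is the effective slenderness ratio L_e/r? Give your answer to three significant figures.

λ ≈ 231

For a square r = a/√12 = 217/√12 = 62.64 mm
L_e = K·L = 2 × 7.23 m = 14.46 m = 14460 mm
λ = L_e / r_min = 14460 / 62.64 = 231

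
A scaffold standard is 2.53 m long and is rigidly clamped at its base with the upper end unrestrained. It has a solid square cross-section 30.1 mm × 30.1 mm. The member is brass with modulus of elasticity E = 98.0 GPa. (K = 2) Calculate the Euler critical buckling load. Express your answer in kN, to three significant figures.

P_cr ≈ 2.58 kN

I = a⁴/12 = 30.1⁴/12 = 6.840×10^4 mm⁴
I = 6.840×10^4 mm⁴ = 6.840×10^-8 m⁴
Effective length L_e = K·L = 2 × 2.53 = 5.060 m
P_cr = π²EI / L_e² = π² × 98.0×10⁹ × 6.840×10^-8 / 5.060² = 2.584×10^3 N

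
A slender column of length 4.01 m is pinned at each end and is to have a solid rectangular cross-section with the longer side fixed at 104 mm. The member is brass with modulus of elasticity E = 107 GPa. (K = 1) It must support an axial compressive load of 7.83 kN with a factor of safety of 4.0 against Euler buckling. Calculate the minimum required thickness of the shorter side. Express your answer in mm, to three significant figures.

Required P_cr = n·P = 4.0 × 7.83 = 31.32 kN
L_e = K·L = 1 × 4.01 = 4.010 m
Required I = P_cr·L_e²/(π²E) = 3.132×10^4 × 4.010² / (π² × 1.07×10^11) = 4.769×10^-7 m⁴
I_req = 4.769×10^5 mm⁴
Rectangle, weak axis: I_min = h·b³/12 with h = 104 mm fixed  ⇒  b = (12I/h)^(1/3) = 38.0 mm

b ≈ 38.0 mm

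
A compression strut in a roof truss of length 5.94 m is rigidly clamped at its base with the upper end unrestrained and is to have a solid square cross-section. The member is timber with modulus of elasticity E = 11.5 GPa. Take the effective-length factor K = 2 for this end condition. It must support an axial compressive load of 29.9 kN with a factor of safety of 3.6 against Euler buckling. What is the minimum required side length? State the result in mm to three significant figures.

Required P_cr = n·P = 3.6 × 29.9 = 107.6 kN
L_e = K·L = 2 × 5.94 = 11.88 m
Required I = P_cr·L_e²/(π²E) = 1.076×10^5 × 11.88² / (π² × 1.15×10^10) = 1.338×10^-4 m⁴
I_req = 1.338×10^8 mm⁴
Solid square: I = a⁴/12  ⇒  a = (12I)^(1/4) = (12×1.338×10^8)^(1/4) = 200 mm

a ≈ 200 mm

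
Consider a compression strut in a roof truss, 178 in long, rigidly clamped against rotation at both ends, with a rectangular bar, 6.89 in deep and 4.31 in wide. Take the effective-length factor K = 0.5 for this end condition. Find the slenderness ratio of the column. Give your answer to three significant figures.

λ ≈ 71.5

For a rectangle r_min = b/√12 = 4.31/√12 = 1.244 in
L_e = K·L = 0.5 × 178 = 89.00 in
λ = L_e / r_min = 89.000 / 1.244 = 71.5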